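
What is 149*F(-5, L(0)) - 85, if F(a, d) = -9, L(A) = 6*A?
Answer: -1426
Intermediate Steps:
149*F(-5, L(0)) - 85 = 149*(-9) - 85 = -1341 - 85 = -1426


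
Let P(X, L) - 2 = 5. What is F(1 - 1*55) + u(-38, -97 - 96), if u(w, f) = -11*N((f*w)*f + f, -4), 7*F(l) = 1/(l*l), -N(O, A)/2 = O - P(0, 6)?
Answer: -635722840367/20412 ≈ -3.1145e+7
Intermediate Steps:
P(X, L) = 7 (P(X, L) = 2 + 5 = 7)
N(O, A) = 14 - 2*O (N(O, A) = -2*(O - 1*7) = -2*(O - 7) = -2*(-7 + O) = 14 - 2*O)
F(l) = 1/(7*l²) (F(l) = (1/(l*l))/7 = 1/(7*l²))
u(w, f) = -154 + 22*f + 22*w*f² (u(w, f) = -11*(14 - 2*((f*w)*f + f)) = -11*(14 - 2*(w*f² + f)) = -11*(14 - 2*(f + w*f²)) = -11*(14 + (-2*f - 2*w*f²)) = -11*(14 - 2*f - 2*w*f²) = -154 + 22*f + 22*w*f²)
F(1 - 1*55) + u(-38, -97 - 96) = 1/(7*(1 - 1*55)²) + (-154 + 22*(-97 - 96)*(1 + (-97 - 96)*(-38))) = 1/(7*(1 - 55)²) + (-154 + 22*(-193)*(1 - 193*(-38))) = (⅐)/(-54)² + (-154 + 22*(-193)*(1 + 7334)) = (⅐)*(1/2916) + (-154 + 22*(-193)*7335) = 1/20412 + (-154 - 31144410) = 1/20412 - 31144564 = -635722840367/20412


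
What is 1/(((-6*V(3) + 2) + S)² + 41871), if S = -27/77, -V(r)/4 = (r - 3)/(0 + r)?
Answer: 5929/248269288 ≈ 2.3881e-5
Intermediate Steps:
V(r) = -4*(-3 + r)/r (V(r) = -4*(r - 3)/(0 + r) = -4*(-3 + r)/r)
S = -27/77 (S = -27*1/77 = -27/77 ≈ -0.35065)
1/(((-6*V(3) + 2) + S)² + 41871) = 1/(((-6*(-4 + 12/3) + 2) - 27/77)² + 41871) = 1/(((-6*(-4 + 12*(⅓)) + 2) - 27/77)² + 41871) = 1/(((-6*(-4 + 4) + 2) - 27/77)² + 41871) = 1/(((-6*0 + 2) - 27/77)² + 41871) = 1/(((0 + 2) - 27/77)² + 41871) = 1/((2 - 27/77)² + 41871) = 1/((127/77)² + 41871) = 1/(16129/5929 + 41871) = 1/(248269288/5929) = 5929/248269288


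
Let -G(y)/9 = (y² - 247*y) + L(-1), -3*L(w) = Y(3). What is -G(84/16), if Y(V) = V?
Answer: -182907/16 ≈ -11432.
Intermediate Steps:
L(w) = -1 (L(w) = -⅓*3 = -1)
G(y) = 9 - 9*y² + 2223*y (G(y) = -9*((y² - 247*y) - 1) = -9*(-1 + y² - 247*y) = 9 - 9*y² + 2223*y)
-G(84/16) = -(9 - 9*(84/16)² + 2223*(84/16)) = -(9 - 9*(84*(1/16))² + 2223*(84*(1/16))) = -(9 - 9*(21/4)² + 2223*(21/4)) = -(9 - 9*441/16 + 46683/4) = -(9 - 3969/16 + 46683/4) = -1*182907/16 = -182907/16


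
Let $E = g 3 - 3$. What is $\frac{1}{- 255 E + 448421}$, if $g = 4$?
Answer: $\frac{1}{446126} \approx 2.2415 \cdot 10^{-6}$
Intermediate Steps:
$E = 9$ ($E = 4 \cdot 3 - 3 = 12 - 3 = 9$)
$\frac{1}{- 255 E + 448421} = \frac{1}{\left(-255\right) 9 + 448421} = \frac{1}{-2295 + 448421} = \frac{1}{446126}$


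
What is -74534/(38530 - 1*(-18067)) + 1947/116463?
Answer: -2856752961/2197152137 ≈ -1.3002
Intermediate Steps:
-74534/(38530 - 1*(-18067)) + 1947/116463 = -74534/(38530 + 18067) + 1947*(1/116463) = -74534/56597 + 649/38821 = -2856752961/2197152137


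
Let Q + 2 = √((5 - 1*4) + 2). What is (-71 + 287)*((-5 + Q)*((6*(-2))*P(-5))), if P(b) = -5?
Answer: -90720 + 12960*√3 ≈ -68273.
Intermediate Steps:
Q = -2 + √3 (Q = -2 + √((5 - 1*4) + 2) = -2 + √((5 - 4) + 2) = -2 + √(1 + 2) = -2 + √3 ≈ -0.26795)
(-71 + 287)*((-5 + Q)*((6*(-2))*P(-5))) = (-71 + 287)*((-5 + (-2 + √3))*((6*(-2))*(-5))) = 216*((-7 + √3)*(-12*(-5))) = 216*((-7 + √3)*60) = 216*(-420 + 60*√3) = -90720 + 12960*√3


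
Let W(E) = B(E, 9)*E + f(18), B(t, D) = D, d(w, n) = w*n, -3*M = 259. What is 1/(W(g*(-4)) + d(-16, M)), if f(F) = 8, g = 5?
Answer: 3/3628 ≈ 0.00082690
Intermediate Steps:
M = -259/3 (M = -⅓*259 = -259/3 ≈ -86.333)
d(w, n) = n*w
W(E) = 8 + 9*E (W(E) = 9*E + 8 = 8 + 9*E)
1/(W(g*(-4)) + d(-16, M)) = 1/((8 + 9*(5*(-4))) - 259/3*(-16)) = 1/((8 + 9*(-20)) + 4144/3) = 1/((8 - 180) + 4144/3) = 1/(-172 + 4144/3) = 1/(3628/3) = 3/3628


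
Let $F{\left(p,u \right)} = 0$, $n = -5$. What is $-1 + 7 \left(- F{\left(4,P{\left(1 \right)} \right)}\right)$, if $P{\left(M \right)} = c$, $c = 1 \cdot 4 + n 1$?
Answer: $-1$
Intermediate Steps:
$c = -1$ ($c = 1 \cdot 4 - 5 = 4 - 5 = -1$)
$P{\left(M \right)} = -1$
$-1 + 7 \left(- F{\left(4,P{\left(1 \right)} \right)}\right) = -1 + 7 \left(\left(-1\right) 0\right) = -1 + 7 \cdot 0 = -1 + 0 = -1$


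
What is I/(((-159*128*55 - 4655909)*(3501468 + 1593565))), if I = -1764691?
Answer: 1764691/29425186138877 ≈ 5.9972e-8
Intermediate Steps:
I/(((-159*128*55 - 4655909)*(3501468 + 1593565))) = -1764691*1/((3501468 + 1593565)*(-159*128*55 - 4655909)) = -1764691*1/(5095033*(-20352*55 - 4655909)) = -1764691*1/(5095033*(-1119360 - 4655909)) = -1764691/((-5775269*5095033)) = -1764691/(-29425186138877) = -1764691*(-1/29425186138877) = 1764691/29425186138877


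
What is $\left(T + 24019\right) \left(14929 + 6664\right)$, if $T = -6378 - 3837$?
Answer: $298069772$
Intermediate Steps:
$T = -10215$
$\left(T + 24019\right) \left(14929 + 6664\right) = \left(-10215 + 24019\right) \left(14929 + 6664\right) = 13804 \cdot 21593 = 298069772$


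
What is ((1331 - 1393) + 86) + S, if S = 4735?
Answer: 4759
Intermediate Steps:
((1331 - 1393) + 86) + S = ((1331 - 1393) + 86) + 4735 = (-62 + 86) + 4735 = 24 + 4735 = 4759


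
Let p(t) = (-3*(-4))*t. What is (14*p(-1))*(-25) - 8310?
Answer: -4110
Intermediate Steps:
p(t) = 12*t
(14*p(-1))*(-25) - 8310 = (14*(12*(-1)))*(-25) - 8310 = (14*(-12))*(-25) - 8310 = -168*(-25) - 8310 = 4200 - 8310 = -4110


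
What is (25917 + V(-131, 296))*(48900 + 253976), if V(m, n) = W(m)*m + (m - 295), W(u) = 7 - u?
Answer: 2245219788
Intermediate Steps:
V(m, n) = -295 + m + m*(7 - m) (V(m, n) = (7 - m)*m + (m - 295) = m*(7 - m) + (-295 + m) = -295 + m + m*(7 - m))
(25917 + V(-131, 296))*(48900 + 253976) = (25917 + (-295 - 131 - 1*(-131)*(-7 - 131)))*(48900 + 253976) = (25917 + (-295 - 131 - 1*(-131)*(-138)))*302876 = (25917 + (-295 - 131 - 18078))*302876 = (25917 - 18504)*302876 = 7413*302876 = 2245219788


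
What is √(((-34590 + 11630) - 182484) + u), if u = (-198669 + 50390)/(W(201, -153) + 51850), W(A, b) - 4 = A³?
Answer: 3*I*√1524600531782931005/8172455 ≈ 453.26*I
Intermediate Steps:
W(A, b) = 4 + A³
u = -148279/8172455 (u = (-198669 + 50390)/((4 + 201³) + 51850) = -148279/((4 + 8120601) + 51850) = -148279/(8120605 + 51850) = -148279/8172455 ≈ -0.018144)
√(((-34590 + 11630) - 182484) + u) = √(((-34590 + 11630) - 182484) - 148279/8172455) = √((-22960 - 182484) - 148279/8172455) = √(-205444 - 148279/8172455) = √(-1678981993299/8172455) = 3*I*√1524600531782931005/8172455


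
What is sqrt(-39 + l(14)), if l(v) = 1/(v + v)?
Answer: I*sqrt(7637)/14 ≈ 6.2421*I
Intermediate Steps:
l(v) = 1/(2*v)
sqrt(-39 + l(14)) = sqrt(-39 + (1/2)/14) = sqrt(-39 + (1/2)*(1/14)) = sqrt(-39 + 1/28) = sqrt(-1091/28) = I*sqrt(7637)/14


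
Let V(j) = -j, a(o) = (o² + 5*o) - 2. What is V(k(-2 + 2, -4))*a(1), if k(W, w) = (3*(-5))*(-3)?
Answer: -180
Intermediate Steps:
k(W, w) = 45 (k(W, w) = -15*(-3) = 45)
a(o) = -2 + o² + 5*o
V(k(-2 + 2, -4))*a(1) = (-1*45)*(-2 + 1² + 5*1) = -45*(-2 + 1 + 5) = -45*4 = -180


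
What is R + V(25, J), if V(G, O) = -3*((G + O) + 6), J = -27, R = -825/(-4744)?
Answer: -56103/4744 ≈ -11.826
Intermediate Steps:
R = 825/4744 (R = -825*(-1/4744) = 825/4744 ≈ 0.17390)
V(G, O) = -18 - 3*G - 3*O (V(G, O) = -3*(6 + G + O) = -18 - 3*G - 3*O)
R + V(25, J) = 825/4744 + (-18 - 3*25 - 3*(-27)) = 825/4744 + (-18 - 75 + 81) = 825/4744 - 12 = -56103/4744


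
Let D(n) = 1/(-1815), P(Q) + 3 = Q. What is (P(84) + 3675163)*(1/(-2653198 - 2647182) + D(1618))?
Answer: -974343018029/481009485 ≈ -2025.6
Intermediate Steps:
P(Q) = -3 + Q
D(n) = -1/1815
(P(84) + 3675163)*(1/(-2653198 - 2647182) + D(1618)) = ((-3 + 84) + 3675163)*(1/(-2653198 - 2647182) - 1/1815) = (81 + 3675163)*(1/(-5300380) - 1/1815) = 3675244*(-1/5300380 - 1/1815) = 3675244*(-1060439/1924037940) = -974343018029/481009485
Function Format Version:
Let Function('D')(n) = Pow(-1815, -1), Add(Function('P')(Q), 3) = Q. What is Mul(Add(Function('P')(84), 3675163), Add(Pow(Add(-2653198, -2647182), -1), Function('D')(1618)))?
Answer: Rational(-974343018029, 481009485) ≈ -2025.6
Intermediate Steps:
Function('P')(Q) = Add(-3, Q)
Function('D')(n) = Rational(-1, 1815)
Mul(Add(Function('P')(84), 3675163), Add(Pow(Add(-2653198, -2647182), -1), Function('D')(1618))) = Mul(Add(Add(-3, 84), 3675163), Add(Pow(Add(-2653198, -2647182), -1), Rational(-1, 1815))) = Mul(Add(81, 3675163), Add(Pow(-5300380, -1), Rational(-1, 1815))) = Mul(3675244, Add(Rational(-1, 5300380), Rational(-1, 1815))) = Mul(3675244, Rational(-1060439, 1924037940)) = Rational(-974343018029, 481009485)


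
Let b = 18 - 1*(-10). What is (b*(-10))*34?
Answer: -9520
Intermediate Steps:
b = 28 (b = 18 + 10 = 28)
(b*(-10))*34 = (28*(-10))*34 = -280*34 = -9520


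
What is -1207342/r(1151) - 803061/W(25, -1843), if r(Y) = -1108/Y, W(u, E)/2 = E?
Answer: 640392757250/510511 ≈ 1.2544e+6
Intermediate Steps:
W(u, E) = 2*E
-1207342/r(1151) - 803061/W(25, -1843) = -1207342/((-1108/1151)) - 803061/(2*(-1843)) = -1207342/((-1108*1/1151)) - 803061/(-3686) = -1207342/(-1108/1151) - 803061*(-1/3686) = -1207342*(-1151/1108) + 803061/3686 = 694825321/554 + 803061/3686 = 640392757250/510511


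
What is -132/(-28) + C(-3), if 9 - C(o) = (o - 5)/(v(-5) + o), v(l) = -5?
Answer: 89/7 ≈ 12.714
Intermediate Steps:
C(o) = 8 (C(o) = 9 - (o - 5)/(-5 + o) = 9 - (-5 + o)/(-5 + o) = 9 - 1*1 = 9 - 1 = 8)
-132/(-28) + C(-3) = -132/(-28) + 8 = -132*(-1/28) + 8 = 33/7 + 8 = 89/7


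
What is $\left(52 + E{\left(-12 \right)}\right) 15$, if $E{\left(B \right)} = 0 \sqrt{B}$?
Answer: $780$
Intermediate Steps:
$E{\left(B \right)} = 0$
$\left(52 + E{\left(-12 \right)}\right) 15 = \left(52 + 0\right) 15 = 52 \cdot 15 = 780$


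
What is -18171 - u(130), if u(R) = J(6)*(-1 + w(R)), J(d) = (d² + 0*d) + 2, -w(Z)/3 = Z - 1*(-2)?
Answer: -3085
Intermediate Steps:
w(Z) = -6 - 3*Z (w(Z) = -3*(Z - 1*(-2)) = -3*(Z + 2) = -3*(2 + Z) = -6 - 3*Z)
J(d) = 2 + d² (J(d) = (d² + 0) + 2 = d² + 2 = 2 + d²)
u(R) = -266 - 114*R (u(R) = (2 + 6²)*(-1 + (-6 - 3*R)) = (2 + 36)*(-7 - 3*R) = 38*(-7 - 3*R) = -266 - 114*R)
-18171 - u(130) = -18171 - (-266 - 114*130) = -18171 - (-266 - 14820) = -18171 - 1*(-15086) = -18171 + 15086 = -3085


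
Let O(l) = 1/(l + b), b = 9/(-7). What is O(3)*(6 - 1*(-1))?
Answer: 49/12 ≈ 4.0833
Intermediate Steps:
b = -9/7 (b = 9*(-⅐) = -9/7 ≈ -1.2857)
O(l) = 1/(-9/7 + l) (O(l) = 1/(l - 9/7) = 1/(-9/7 + l))
O(3)*(6 - 1*(-1)) = (7/(-9 + 7*3))*(6 - 1*(-1)) = (7/(-9 + 21))*(6 + 1) = (7/12)*7 = 49/12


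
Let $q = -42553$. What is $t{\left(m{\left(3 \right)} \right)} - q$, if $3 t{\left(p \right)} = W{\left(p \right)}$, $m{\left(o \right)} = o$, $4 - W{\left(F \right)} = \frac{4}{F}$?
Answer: $\frac{382985}{9} \approx 42554.0$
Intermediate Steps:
$W{\left(F \right)} = 4 - \frac{4}{F}$
$t{\left(p \right)} = \frac{4}{3} - \frac{4}{3 p}$ ($t{\left(p \right)} = \frac{4 - \frac{4}{p}}{3} = \frac{4}{3} - \frac{4}{3 p}$)
$t{\left(m{\left(3 \right)} \right)} - q = \frac{4 \left(-1 + 3\right)}{3 \cdot 3} - -42553 = \frac{4}{3} \cdot \frac{1}{3} \cdot 2 + 42553 = \frac{8}{9} + 42553 = \frac{382985}{9}$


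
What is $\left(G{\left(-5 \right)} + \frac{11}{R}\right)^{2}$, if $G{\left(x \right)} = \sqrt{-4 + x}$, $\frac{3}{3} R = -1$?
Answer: $112 - 66 i \approx 112.0 - 66.0 i$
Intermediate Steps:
$R = -1$
$\left(G{\left(-5 \right)} + \frac{11}{R}\right)^{2} = \left(\sqrt{-4 - 5} + \frac{11}{-1}\right)^{2} = \left(\sqrt{-9} + 11 \left(-1\right)\right)^{2} = \left(3 i - 11\right)^{2} = \left(-11 + 3 i\right)^{2}$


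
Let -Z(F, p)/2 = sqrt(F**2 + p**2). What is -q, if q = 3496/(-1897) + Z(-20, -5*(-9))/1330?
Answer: 3496/1897 + sqrt(97)/133 ≈ 1.9170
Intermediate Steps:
Z(F, p) = -2*sqrt(F**2 + p**2)
q = -3496/1897 - sqrt(97)/133 (q = 3496/(-1897) - 2*sqrt((-20)**2 + (-5*(-9))**2)/1330 = 3496*(-1/1897) - 2*sqrt(400 + 45**2)*(1/1330) = -3496/1897 - 2*sqrt(400 + 2025)*(1/1330) = -3496/1897 - 10*sqrt(97)*(1/1330) = -3496/1897 - sqrt(97)/133 ≈ -1.9170)
-q = -(-3496/1897 - sqrt(97)/133) = 3496/1897 + sqrt(97)/133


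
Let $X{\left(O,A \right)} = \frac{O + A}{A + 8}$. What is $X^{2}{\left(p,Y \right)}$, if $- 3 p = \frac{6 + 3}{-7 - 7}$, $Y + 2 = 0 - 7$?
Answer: $\frac{15129}{196} \approx 77.189$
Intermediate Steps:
$Y = -9$ ($Y = -2 + \left(0 - 7\right) = -2 - 7 = -9$)
$p = \frac{3}{14}$ ($p = - \frac{\left(6 + 3\right) \frac{1}{-7 - 7}}{3} = - \frac{9 \frac{1}{-14}}{3} = - \frac{9 \left(- \frac{1}{14}\right)}{3} = \left(- \frac{1}{3}\right) \left(- \frac{9}{14}\right) = \frac{3}{14} \approx 0.21429$)
$X{\left(O,A \right)} = \frac{A + O}{8 + A}$
$X^{2}{\left(p,Y \right)} = \left(\frac{-9 + \frac{3}{14}}{8 - 9}\right)^{2} = \left(\frac{1}{-1} \left(- \frac{123}{14}\right)\right)^{2} = \left(\left(-1\right) \left(- \frac{123}{14}\right)\right)^{2} = \left(\frac{123}{14}\right)^{2} = \frac{15129}{196}$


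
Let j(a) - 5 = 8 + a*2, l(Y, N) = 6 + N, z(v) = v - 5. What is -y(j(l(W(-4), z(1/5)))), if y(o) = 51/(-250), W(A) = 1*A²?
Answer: 51/250 ≈ 0.20400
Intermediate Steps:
z(v) = -5 + v
W(A) = A²
j(a) = 13 + 2*a (j(a) = 5 + (8 + a*2) = 5 + (8 + 2*a) = 13 + 2*a)
y(o) = -51/250 (y(o) = 51*(-1/250) = -51/250)
-y(j(l(W(-4), z(1/5)))) = -1*(-51/250) = 51/250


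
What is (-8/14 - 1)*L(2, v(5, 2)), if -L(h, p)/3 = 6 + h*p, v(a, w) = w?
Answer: 330/7 ≈ 47.143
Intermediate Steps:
L(h, p) = -18 - 3*h*p (L(h, p) = -3*(6 + h*p) = -18 - 3*h*p)
(-8/14 - 1)*L(2, v(5, 2)) = (-8/14 - 1)*(-18 - 3*2*2) = (-8*1/14 - 1)*(-18 - 12) = (-4/7 - 1)*(-30) = -11/7*(-30) = 330/7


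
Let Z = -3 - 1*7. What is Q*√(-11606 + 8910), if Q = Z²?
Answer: 200*I*√674 ≈ 5192.3*I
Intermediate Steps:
Z = -10 (Z = -3 - 7 = -10)
Q = 100 (Q = (-10)² = 100)
Q*√(-11606 + 8910) = 100*√(-11606 + 8910) = 100*√(-2696) = 100*(2*I*√674) = 200*I*√674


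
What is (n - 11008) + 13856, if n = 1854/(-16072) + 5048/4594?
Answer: 52588508361/18458692 ≈ 2849.0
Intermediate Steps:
n = 18153545/18458692 (n = 1854*(-1/16072) + 5048*(1/4594) = -927/8036 + 2524/2297 = 18153545/18458692 ≈ 0.98347)
(n - 11008) + 13856 = (18153545/18458692 - 11008) + 13856 = -203175127991/18458692 + 13856 = 52588508361/18458692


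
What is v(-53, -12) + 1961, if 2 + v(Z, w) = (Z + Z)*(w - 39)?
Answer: 7365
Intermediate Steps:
v(Z, w) = -2 + 2*Z*(-39 + w) (v(Z, w) = -2 + (Z + Z)*(w - 39) = -2 + (2*Z)*(-39 + w) = -2 + 2*Z*(-39 + w))
v(-53, -12) + 1961 = (-2 - 78*(-53) + 2*(-53)*(-12)) + 1961 = (-2 + 4134 + 1272) + 1961 = 5404 + 1961 = 7365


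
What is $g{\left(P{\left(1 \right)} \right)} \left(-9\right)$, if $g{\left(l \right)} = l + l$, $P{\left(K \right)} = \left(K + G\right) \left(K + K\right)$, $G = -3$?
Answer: $72$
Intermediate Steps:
$P{\left(K \right)} = 2 K \left(-3 + K\right)$ ($P{\left(K \right)} = \left(K - 3\right) \left(K + K\right) = \left(-3 + K\right) 2 K = 2 K \left(-3 + K\right)$)
$g{\left(l \right)} = 2 l$
$g{\left(P{\left(1 \right)} \right)} \left(-9\right) = 2 \cdot 2 \cdot 1 \left(-3 + 1\right) \left(-9\right) = 2 \cdot 2 \cdot 1 \left(-2\right) \left(-9\right) = 2 \left(-4\right) \left(-9\right) = \left(-8\right) \left(-9\right) = 72$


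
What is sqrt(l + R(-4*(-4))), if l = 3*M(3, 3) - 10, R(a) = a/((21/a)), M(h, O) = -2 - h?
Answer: I*sqrt(5649)/21 ≈ 3.579*I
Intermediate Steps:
R(a) = a**2/21 (R(a) = a*(a/21) = a**2/21)
l = -25 (l = 3*(-2 - 1*3) - 10 = 3*(-2 - 3) - 10 = 3*(-5) - 10 = -15 - 10 = -25)
sqrt(l + R(-4*(-4))) = sqrt(-25 + (-4*(-4))**2/21) = sqrt(-25 + (1/21)*16**2) = sqrt(-25 + (1/21)*256) = sqrt(-25 + 256/21) = sqrt(-269/21) = I*sqrt(5649)/21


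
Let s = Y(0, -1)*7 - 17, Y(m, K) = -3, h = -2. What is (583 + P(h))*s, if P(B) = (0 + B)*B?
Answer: -22306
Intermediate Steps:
s = -38 (s = -3*7 - 17 = -21 - 17 = -38)
P(B) = B**2 (P(B) = B*B = B**2)
(583 + P(h))*s = (583 + (-2)**2)*(-38) = (583 + 4)*(-38) = 587*(-38) = -22306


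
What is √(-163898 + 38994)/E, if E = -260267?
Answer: -2*I*√31226/260267 ≈ -0.0013579*I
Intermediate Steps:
√(-163898 + 38994)/E = √(-163898 + 38994)/(-260267) = √(-124904)*(-1/260267) = (2*I*√31226)*(-1/260267) = -2*I*√31226/260267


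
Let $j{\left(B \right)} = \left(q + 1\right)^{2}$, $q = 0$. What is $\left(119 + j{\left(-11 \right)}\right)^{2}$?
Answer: $14400$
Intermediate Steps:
$j{\left(B \right)} = 1$ ($j{\left(B \right)} = \left(0 + 1\right)^{2} = 1^{2} = 1$)
$\left(119 + j{\left(-11 \right)}\right)^{2} = \left(119 + 1\right)^{2} = 120^{2} = 14400$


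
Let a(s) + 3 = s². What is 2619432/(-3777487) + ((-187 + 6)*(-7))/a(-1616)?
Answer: -6835737478667/9864729758611 ≈ -0.69295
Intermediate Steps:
a(s) = -3 + s²
2619432/(-3777487) + ((-187 + 6)*(-7))/a(-1616) = 2619432/(-3777487) + ((-187 + 6)*(-7))/(-3 + (-1616)²) = 2619432*(-1/3777487) + (-181*(-7))/(-3 + 2611456) = -2619432/3777487 + 1267/2611453 = -6835737478667/9864729758611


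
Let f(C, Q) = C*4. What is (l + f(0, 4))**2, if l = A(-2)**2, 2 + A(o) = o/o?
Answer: 1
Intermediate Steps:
A(o) = -1 (A(o) = -2 + o/o = -2 + 1 = -1)
f(C, Q) = 4*C
l = 1 (l = (-1)**2 = 1)
(l + f(0, 4))**2 = (1 + 4*0)**2 = (1 + 0)**2 = 1**2 = 1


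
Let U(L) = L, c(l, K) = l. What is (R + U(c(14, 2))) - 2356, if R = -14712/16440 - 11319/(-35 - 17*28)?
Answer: -116048814/50005 ≈ -2320.7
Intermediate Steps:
R = 1062896/50005 (R = -14712*1/16440 - 11319/(-35 - 476) = -613/685 - 11319/(-511) = -613/685 - 11319*(-1/511) = -613/685 + 1617/73 = 1062896/50005 ≈ 21.256)
(R + U(c(14, 2))) - 2356 = (1062896/50005 + 14) - 2356 = 1762966/50005 - 2356 = -116048814/50005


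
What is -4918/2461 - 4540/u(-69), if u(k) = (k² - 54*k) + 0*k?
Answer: -2300522/908109 ≈ -2.5333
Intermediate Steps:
u(k) = k² - 54*k (u(k) = (k² - 54*k) + 0 = k² - 54*k)
-4918/2461 - 4540/u(-69) = -4918/2461 - 4540*(-1/(69*(-54 - 69))) = -4918*1/2461 - 4540/((-69*(-123))) = -4918/2461 - 4540/8487 = -2300522/908109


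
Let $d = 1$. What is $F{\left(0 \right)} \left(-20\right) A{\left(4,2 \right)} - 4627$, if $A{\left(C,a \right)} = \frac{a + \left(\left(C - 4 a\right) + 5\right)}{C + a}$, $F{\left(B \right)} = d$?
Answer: $-4637$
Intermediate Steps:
$F{\left(B \right)} = 1$
$A{\left(C,a \right)} = \frac{5 + C - 3 a}{C + a}$ ($A{\left(C,a \right)} = \frac{a + \left(5 + C - 4 a\right)}{C + a} = \frac{5 + C - 3 a}{C + a}$)
$F{\left(0 \right)} \left(-20\right) A{\left(4,2 \right)} - 4627 = 1 \left(-20\right) \frac{5 + 4 - 6}{4 + 2} - 4627 = - 20 \frac{5 + 4 - 6}{6} - 4627 = - 20 \cdot \frac{1}{6} \cdot 3 - 4627 = \left(-20\right) \frac{1}{2} - 4627 = -10 - 4627 = -4637$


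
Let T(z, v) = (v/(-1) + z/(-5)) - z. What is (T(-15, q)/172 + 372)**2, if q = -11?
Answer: 4097664169/29584 ≈ 1.3851e+5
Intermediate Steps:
T(z, v) = -v - 6*z/5 (T(z, v) = (v*(-1) + z*(-1/5)) - z = (-v - z/5) - z = -v - 6*z/5)
(T(-15, q)/172 + 372)**2 = ((-1*(-11) - 6/5*(-15))/172 + 372)**2 = ((11 + 18)*(1/172) + 372)**2 = (29*(1/172) + 372)**2 = (29/172 + 372)**2 = (64013/172)**2 = 4097664169/29584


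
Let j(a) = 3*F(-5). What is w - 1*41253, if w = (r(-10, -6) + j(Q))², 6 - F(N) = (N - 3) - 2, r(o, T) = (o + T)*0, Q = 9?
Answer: -38949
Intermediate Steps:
r(o, T) = 0 (r(o, T) = (T + o)*0 = 0)
F(N) = 11 - N (F(N) = 6 - ((N - 3) - 2) = 6 - ((-3 + N) - 2) = 6 - (-5 + N) = 6 + (5 - N) = 11 - N)
j(a) = 48 (j(a) = 3*(11 - 1*(-5)) = 3*(11 + 5) = 3*16 = 48)
w = 2304 (w = (0 + 48)² = 48² = 2304)
w - 1*41253 = 2304 - 1*41253 = 2304 - 41253 = -38949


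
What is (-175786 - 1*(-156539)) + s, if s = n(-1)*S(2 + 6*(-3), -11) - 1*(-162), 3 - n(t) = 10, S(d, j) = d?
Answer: -18973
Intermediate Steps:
n(t) = -7 (n(t) = 3 - 1*10 = 3 - 10 = -7)
s = 274 (s = -7*(2 + 6*(-3)) - 1*(-162) = -7*(2 - 18) + 162 = -7*(-16) + 162 = 112 + 162 = 274)
(-175786 - 1*(-156539)) + s = (-175786 - 1*(-156539)) + 274 = (-175786 + 156539) + 274 = -19247 + 274 = -18973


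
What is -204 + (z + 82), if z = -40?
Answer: -162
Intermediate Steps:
-204 + (z + 82) = -204 + (-40 + 82) = -204 + 42 = -162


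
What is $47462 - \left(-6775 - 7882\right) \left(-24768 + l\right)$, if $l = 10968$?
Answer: $-202219138$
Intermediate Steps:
$47462 - \left(-6775 - 7882\right) \left(-24768 + l\right) = 47462 - \left(-6775 - 7882\right) \left(-24768 + 10968\right) = 47462 - \left(-14657\right) \left(-13800\right) = 47462 - 202266600 = -202219138$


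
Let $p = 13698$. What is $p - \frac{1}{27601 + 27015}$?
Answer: $\frac{748129967}{54616} \approx 13698.0$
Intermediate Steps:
$p - \frac{1}{27601 + 27015} = 13698 - \frac{1}{27601 + 27015} = 13698 - \frac{1}{54616} = \frac{748129967}{54616}$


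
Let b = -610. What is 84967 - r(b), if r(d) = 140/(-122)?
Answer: 5183057/61 ≈ 84968.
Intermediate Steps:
r(d) = -70/61 (r(d) = 140*(-1/122) = -70/61)
84967 - r(b) = 84967 - 1*(-70/61) = 84967 + 70/61 = 5183057/61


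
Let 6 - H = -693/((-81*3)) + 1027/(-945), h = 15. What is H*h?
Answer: 1334/21 ≈ 63.524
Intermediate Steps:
H = 1334/315 (H = 6 - (-693/((-81*3)) + 1027/(-945)) = 6 - (-693/(-243) + 1027*(-1/945)) = 6 - (-693*(-1/243) - 1027/945) = 6 - (77/27 - 1027/945) = 6 - 1*556/315 = 6 - 556/315 = 1334/315 ≈ 4.2349)
H*h = (1334/315)*15 = 1334/21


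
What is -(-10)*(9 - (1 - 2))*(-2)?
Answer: -200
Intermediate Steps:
-(-10)*(9 - (1 - 2))*(-2) = -(-10)*(9 - 1*(-1))*(-2) = -(-10)*(9 + 1)*(-2) = -(-10)*10*(-2) = -10*(-10)*(-2) = 100*(-2) = -200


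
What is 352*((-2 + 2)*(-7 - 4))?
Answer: 0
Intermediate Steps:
352*((-2 + 2)*(-7 - 4)) = 352*(0*(-11)) = 352*0 = 0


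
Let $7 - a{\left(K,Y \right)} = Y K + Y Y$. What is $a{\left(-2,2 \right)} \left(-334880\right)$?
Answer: $-2344160$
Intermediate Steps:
$a{\left(K,Y \right)} = 7 - Y^{2} - K Y$ ($a{\left(K,Y \right)} = 7 - \left(Y K + Y Y\right) = 7 - \left(K Y + Y^{2}\right) = 7 - \left(Y^{2} + K Y\right) = 7 - Y^{2} - K Y$)
$a{\left(-2,2 \right)} \left(-334880\right) = \left(7 - 2^{2} - \left(-2\right) 2\right) \left(-334880\right) = \left(7 - 4 + 4\right) \left(-334880\right) = 7 \left(-334880\right) = -2344160$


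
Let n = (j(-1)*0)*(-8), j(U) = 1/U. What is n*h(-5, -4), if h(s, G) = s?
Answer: 0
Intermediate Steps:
j(U) = 1/U
n = 0 (n = (0/(-1))*(-8) = -1*0*(-8) = 0*(-8) = 0)
n*h(-5, -4) = 0*(-5) = 0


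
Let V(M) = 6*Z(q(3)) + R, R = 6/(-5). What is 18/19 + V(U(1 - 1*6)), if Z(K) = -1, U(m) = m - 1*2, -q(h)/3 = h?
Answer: -594/95 ≈ -6.2526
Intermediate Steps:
q(h) = -3*h
U(m) = -2 + m (U(m) = m - 2 = -2 + m)
R = -6/5 (R = 6*(-⅕) = -6/5 ≈ -1.2000)
V(M) = -36/5 (V(M) = 6*(-1) - 6/5 = -6 - 6/5 = -36/5)
18/19 + V(U(1 - 1*6)) = 18/19 - 36/5 = -594/95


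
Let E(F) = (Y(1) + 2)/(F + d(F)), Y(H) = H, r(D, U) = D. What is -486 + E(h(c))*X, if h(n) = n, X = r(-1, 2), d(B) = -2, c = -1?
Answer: -485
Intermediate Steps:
X = -1
E(F) = 3/(-2 + F) (E(F) = (1 + 2)/(F - 2) = 3/(-2 + F))
-486 + E(h(c))*X = -486 + (3/(-2 - 1))*(-1) = -486 + (3/(-3))*(-1) = -486 + (3*(-⅓))*(-1) = -486 - 1*(-1) = -486 + 1 = -485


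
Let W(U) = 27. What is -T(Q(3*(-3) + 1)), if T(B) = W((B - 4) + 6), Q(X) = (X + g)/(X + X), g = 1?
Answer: -27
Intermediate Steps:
Q(X) = (1 + X)/(2*X) (Q(X) = (X + 1)/(X + X) = (1 + X)/((2*X)) = (1 + X)*(1/(2*X)) = (1 + X)/(2*X))
T(B) = 27
-T(Q(3*(-3) + 1)) = -1*27 = -27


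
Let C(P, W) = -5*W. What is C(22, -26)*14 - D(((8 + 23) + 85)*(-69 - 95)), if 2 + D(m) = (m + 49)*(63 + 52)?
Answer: 2183947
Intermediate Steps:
D(m) = 5633 + 115*m (D(m) = -2 + (m + 49)*(63 + 52) = -2 + (49 + m)*115 = -2 + (5635 + 115*m) = 5633 + 115*m)
C(22, -26)*14 - D(((8 + 23) + 85)*(-69 - 95)) = -5*(-26)*14 - (5633 + 115*(((8 + 23) + 85)*(-69 - 95))) = 130*14 - (5633 + 115*((31 + 85)*(-164))) = 1820 - (5633 + 115*(116*(-164))) = 1820 - (5633 + 115*(-19024)) = 1820 - (5633 - 2187760) = 1820 - 1*(-2182127) = 1820 + 2182127 = 2183947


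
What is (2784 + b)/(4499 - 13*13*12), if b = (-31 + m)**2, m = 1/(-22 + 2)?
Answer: 1499241/988400 ≈ 1.5168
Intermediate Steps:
m = -1/20 (m = 1/(-20) = -1/20 ≈ -0.050000)
b = 385641/400 (b = (-31 - 1/20)**2 = (-621/20)**2 = 385641/400 ≈ 964.10)
(2784 + b)/(4499 - 13*13*12) = (2784 + 385641/400)/(4499 - 13*13*12) = 1499241/(400*(4499 - 169*12)) = 1499241/(400*(4499 - 2028)) = (1499241/400)/2471 = (1499241/400)*(1/2471) = 1499241/988400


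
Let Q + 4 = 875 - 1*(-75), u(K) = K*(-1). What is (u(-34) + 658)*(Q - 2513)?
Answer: -1084364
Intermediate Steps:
u(K) = -K
Q = 946 (Q = -4 + (875 - 1*(-75)) = -4 + (875 + 75) = -4 + 950 = 946)
(u(-34) + 658)*(Q - 2513) = (-1*(-34) + 658)*(946 - 2513) = (34 + 658)*(-1567) = 692*(-1567) = -1084364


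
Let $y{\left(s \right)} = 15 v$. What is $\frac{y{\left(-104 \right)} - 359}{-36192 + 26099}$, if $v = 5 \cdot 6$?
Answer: $- \frac{91}{10093} \approx -0.0090162$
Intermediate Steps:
$v = 30$
$y{\left(s \right)} = 450$ ($y{\left(s \right)} = 15 \cdot 30 = 450$)
$\frac{y{\left(-104 \right)} - 359}{-36192 + 26099} = \frac{450 - 359}{-36192 + 26099} = \frac{450 - 359}{-10093} = 91 \left(- \frac{1}{10093}\right) = - \frac{91}{10093}$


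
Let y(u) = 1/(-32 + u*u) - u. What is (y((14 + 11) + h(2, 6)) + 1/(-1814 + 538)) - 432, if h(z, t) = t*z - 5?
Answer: -146831801/316448 ≈ -464.00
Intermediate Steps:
h(z, t) = -5 + t*z
y(u) = 1/(-32 + u²) - u
(y((14 + 11) + h(2, 6)) + 1/(-1814 + 538)) - 432 = ((1 - ((14 + 11) + (-5 + 6*2))³ + 32*((14 + 11) + (-5 + 6*2)))/(-32 + ((14 + 11) + (-5 + 6*2))²) + 1/(-1814 + 538)) - 432 = ((1 - (25 + (-5 + 12))³ + 32*(25 + (-5 + 12)))/(-32 + (25 + (-5 + 12))²) + 1/(-1276)) - 432 = ((1 - (25 + 7)³ + 32*(25 + 7))/(-32 + (25 + 7)²) - 1/1276) - 432 = ((1 - 1*32³ + 32*32)/(-32 + 32²) - 1/1276) - 432 = ((1 - 1*32768 + 1024)/(-32 + 1024) - 1/1276) - 432 = ((1 - 32768 + 1024)/992 - 1/1276) - 432 = ((1/992)*(-31743) - 1/1276) - 432 = (-31743/992 - 1/1276) - 432 = -10126265/316448 - 432 = -146831801/316448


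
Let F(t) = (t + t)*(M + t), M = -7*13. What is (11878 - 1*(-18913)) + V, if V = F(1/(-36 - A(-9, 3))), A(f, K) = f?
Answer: 22451555/729 ≈ 30798.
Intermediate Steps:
M = -91
F(t) = 2*t*(-91 + t) (F(t) = (t + t)*(-91 + t) = (2*t)*(-91 + t) = 2*t*(-91 + t))
V = 4916/729 (V = 2*(-91 + 1/(-36 - 1*(-9)))/(-36 - 1*(-9)) = 2*(-91 + 1/(-36 + 9))/(-36 + 9) = 2*(-91 + 1/(-27))/(-27) = 2*(-1/27)*(-91 - 1/27) = 2*(-1/27)*(-2458/27) = 4916/729 ≈ 6.7435)
(11878 - 1*(-18913)) + V = (11878 - 1*(-18913)) + 4916/729 = (11878 + 18913) + 4916/729 = 30791 + 4916/729 = 22451555/729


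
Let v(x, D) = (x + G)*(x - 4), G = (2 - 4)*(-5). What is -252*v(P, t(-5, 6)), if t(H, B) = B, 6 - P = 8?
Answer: 12096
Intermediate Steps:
P = -2 (P = 6 - 1*8 = 6 - 8 = -2)
G = 10 (G = -2*(-5) = 10)
v(x, D) = (-4 + x)*(10 + x) (v(x, D) = (x + 10)*(x - 4) = (10 + x)*(-4 + x) = (-4 + x)*(10 + x))
-252*v(P, t(-5, 6)) = -252*(-40 + (-2)**2 + 6*(-2)) = -252*(-40 + 4 - 12) = -252*(-48) = 12096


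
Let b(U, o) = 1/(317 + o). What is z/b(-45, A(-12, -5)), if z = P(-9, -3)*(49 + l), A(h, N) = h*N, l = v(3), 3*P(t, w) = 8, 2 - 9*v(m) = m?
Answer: 1327040/27 ≈ 49150.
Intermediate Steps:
v(m) = 2/9 - m/9
P(t, w) = 8/3 (P(t, w) = (1/3)*8 = 8/3)
l = -1/9 (l = 2/9 - 1/9*3 = 2/9 - 1/3 = -1/9 ≈ -0.11111)
A(h, N) = N*h
z = 3520/27 (z = 8*(49 - 1/9)/3 = (8/3)*(440/9) = 3520/27 ≈ 130.37)
z/b(-45, A(-12, -5)) = 3520/(27*(1/(317 - 5*(-12)))) = 3520/(27*(1/(317 + 60))) = 3520/(27*(1/377)) = (3520/27)*377 = 1327040/27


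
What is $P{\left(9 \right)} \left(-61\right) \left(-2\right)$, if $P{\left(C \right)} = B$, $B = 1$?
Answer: $122$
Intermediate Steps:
$P{\left(C \right)} = 1$
$P{\left(9 \right)} \left(-61\right) \left(-2\right) = 1 \left(-61\right) \left(-2\right) = \left(-61\right) \left(-2\right) = 122$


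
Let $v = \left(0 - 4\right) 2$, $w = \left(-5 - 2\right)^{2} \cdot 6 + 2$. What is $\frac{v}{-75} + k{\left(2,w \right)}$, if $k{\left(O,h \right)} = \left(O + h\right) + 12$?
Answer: $\frac{23258}{75} \approx 310.11$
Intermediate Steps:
$w = 296$ ($w = \left(-7\right)^{2} \cdot 6 + 2 = 49 \cdot 6 + 2 = 294 + 2 = 296$)
$k{\left(O,h \right)} = 12 + O + h$
$v = -8$ ($v = \left(-4\right) 2 = -8$)
$\frac{v}{-75} + k{\left(2,w \right)} = - \frac{8}{-75} + \left(12 + 2 + 296\right) = \left(-8\right) \left(- \frac{1}{75}\right) + 310 = \frac{8}{75} + 310 = \frac{23258}{75}$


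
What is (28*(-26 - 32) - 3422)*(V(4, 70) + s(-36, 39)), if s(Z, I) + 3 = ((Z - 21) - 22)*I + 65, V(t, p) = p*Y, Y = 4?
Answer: 13820994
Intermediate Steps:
V(t, p) = 4*p (V(t, p) = p*4 = 4*p)
s(Z, I) = 62 + I*(-43 + Z) (s(Z, I) = -3 + (((Z - 21) - 22)*I + 65) = -3 + (((-21 + Z) - 22)*I + 65) = -3 + ((-43 + Z)*I + 65) = -3 + (I*(-43 + Z) + 65) = -3 + (65 + I*(-43 + Z)) = 62 + I*(-43 + Z))
(28*(-26 - 32) - 3422)*(V(4, 70) + s(-36, 39)) = (28*(-26 - 32) - 3422)*(4*70 + (62 - 43*39 + 39*(-36))) = (28*(-58) - 3422)*(280 + (62 - 1677 - 1404)) = (-1624 - 3422)*(280 - 3019) = -5046*(-2739) = 13820994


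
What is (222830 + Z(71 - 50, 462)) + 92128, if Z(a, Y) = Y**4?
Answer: 45558656094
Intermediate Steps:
(222830 + Z(71 - 50, 462)) + 92128 = (222830 + 462**4) + 92128 = (222830 + 45558341136) + 92128 = 45558563966 + 92128 = 45558656094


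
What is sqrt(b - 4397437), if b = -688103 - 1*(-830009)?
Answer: I*sqrt(4255531) ≈ 2062.9*I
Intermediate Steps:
b = 141906 (b = -688103 + 830009 = 141906)
sqrt(b - 4397437) = sqrt(141906 - 4397437) = sqrt(-4255531) = I*sqrt(4255531)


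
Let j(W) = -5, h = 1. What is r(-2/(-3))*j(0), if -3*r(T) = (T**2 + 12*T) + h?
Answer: 425/27 ≈ 15.741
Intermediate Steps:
r(T) = -1/3 - 4*T - T**2/3 (r(T) = -((T**2 + 12*T) + 1)/3 = -(1 + T**2 + 12*T)/3 = -1/3 - 4*T - T**2/3)
r(-2/(-3))*j(0) = (-1/3 - (-8)/(-3) - (-2/(-3))**2/3)*(-5) = (-1/3 - (-8)*(-1)/3 - (-2*(-1/3))**2/3)*(-5) = (-1/3 - 4*2/3 - (2/3)**2/3)*(-5) = (-1/3 - 8/3 - 1/3*4/9)*(-5) = (-1/3 - 8/3 - 4/27)*(-5) = -85/27*(-5) = 425/27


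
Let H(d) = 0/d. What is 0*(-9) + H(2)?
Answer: 0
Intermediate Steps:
H(d) = 0
0*(-9) + H(2) = 0*(-9) + 0 = 0 + 0 = 0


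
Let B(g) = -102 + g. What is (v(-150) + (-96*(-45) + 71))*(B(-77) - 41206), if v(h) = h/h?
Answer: -181762920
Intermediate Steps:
v(h) = 1
(v(-150) + (-96*(-45) + 71))*(B(-77) - 41206) = (1 + (-96*(-45) + 71))*((-102 - 77) - 41206) = (1 + (4320 + 71))*(-179 - 41206) = (1 + 4391)*(-41385) = 4392*(-41385) = -181762920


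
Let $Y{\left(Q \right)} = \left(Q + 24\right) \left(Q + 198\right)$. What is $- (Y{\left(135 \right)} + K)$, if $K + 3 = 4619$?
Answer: $-57563$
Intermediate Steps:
$K = 4616$ ($K = -3 + 4619 = 4616$)
$Y{\left(Q \right)} = \left(24 + Q\right) \left(198 + Q\right)$
$- (Y{\left(135 \right)} + K) = - (\left(4752 + 135^{2} + 222 \cdot 135\right) + 4616) = - (\left(4752 + 18225 + 29970\right) + 4616) = - (52947 + 4616) = \left(-1\right) 57563 = -57563$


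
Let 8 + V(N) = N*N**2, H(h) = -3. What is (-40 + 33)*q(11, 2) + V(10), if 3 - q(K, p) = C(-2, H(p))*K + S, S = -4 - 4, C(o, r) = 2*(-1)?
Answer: 761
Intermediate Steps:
C(o, r) = -2
S = -8
q(K, p) = 11 + 2*K (q(K, p) = 3 - (-2*K - 8) = 3 - (-8 - 2*K) = 3 + (8 + 2*K) = 11 + 2*K)
V(N) = -8 + N**3 (V(N) = -8 + N*N**2 = -8 + N**3)
(-40 + 33)*q(11, 2) + V(10) = (-40 + 33)*(11 + 2*11) + (-8 + 10**3) = -7*(11 + 22) + (-8 + 1000) = -7*33 + 992 = -231 + 992 = 761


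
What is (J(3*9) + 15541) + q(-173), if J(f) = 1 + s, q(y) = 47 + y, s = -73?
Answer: 15343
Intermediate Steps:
J(f) = -72 (J(f) = 1 - 73 = -72)
(J(3*9) + 15541) + q(-173) = (-72 + 15541) + (47 - 173) = 15469 - 126 = 15343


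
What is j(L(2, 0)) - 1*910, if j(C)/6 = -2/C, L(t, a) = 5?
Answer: -4562/5 ≈ -912.40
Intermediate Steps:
j(C) = -12/C (j(C) = 6*(-2/C) = -12/C)
j(L(2, 0)) - 1*910 = -12/5 - 1*910 = -12*⅕ - 910 = -12/5 - 910 = -4562/5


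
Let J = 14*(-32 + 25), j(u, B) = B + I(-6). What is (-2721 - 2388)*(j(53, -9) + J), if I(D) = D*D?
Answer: 362739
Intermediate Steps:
I(D) = D²
j(u, B) = 36 + B (j(u, B) = B + (-6)² = B + 36 = 36 + B)
J = -98 (J = 14*(-7) = -98)
(-2721 - 2388)*(j(53, -9) + J) = (-2721 - 2388)*((36 - 9) - 98) = -5109*(27 - 98) = -5109*(-71) = 362739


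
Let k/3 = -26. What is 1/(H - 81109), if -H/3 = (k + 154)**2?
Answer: -1/98437 ≈ -1.0159e-5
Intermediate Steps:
k = -78 (k = 3*(-26) = -78)
H = -17328 (H = -3*(-78 + 154)**2 = -3*76**2 = -3*5776 = -17328)
1/(H - 81109) = 1/(-17328 - 81109) = 1/(-98437) = -1/98437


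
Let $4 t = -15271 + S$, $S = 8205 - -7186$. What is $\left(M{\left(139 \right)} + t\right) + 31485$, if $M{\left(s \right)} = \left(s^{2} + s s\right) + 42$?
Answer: $70199$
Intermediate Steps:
$S = 15391$ ($S = 8205 + 7186 = 15391$)
$M{\left(s \right)} = 42 + 2 s^{2}$ ($M{\left(s \right)} = \left(s^{2} + s^{2}\right) + 42 = 2 s^{2} + 42 = 42 + 2 s^{2}$)
$t = 30$ ($t = \frac{-15271 + 15391}{4} = \frac{1}{4} \cdot 120 = 30$)
$\left(M{\left(139 \right)} + t\right) + 31485 = \left(\left(42 + 2 \cdot 139^{2}\right) + 30\right) + 31485 = \left(\left(42 + 2 \cdot 19321\right) + 30\right) + 31485 = \left(\left(42 + 38642\right) + 30\right) + 31485 = \left(38684 + 30\right) + 31485 = 38714 + 31485 = 70199$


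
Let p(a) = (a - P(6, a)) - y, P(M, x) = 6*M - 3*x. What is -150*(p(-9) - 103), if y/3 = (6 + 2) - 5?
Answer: 27600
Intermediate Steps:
P(M, x) = -3*x + 6*M
y = 9 (y = 3*((6 + 2) - 5) = 3*(8 - 5) = 3*3 = 9)
p(a) = -45 + 4*a (p(a) = (a - (-3*a + 6*6)) - 1*9 = (a - (-3*a + 36)) - 9 = (a - (36 - 3*a)) - 9 = (a + (-36 + 3*a)) - 9 = (-36 + 4*a) - 9 = -45 + 4*a)
-150*(p(-9) - 103) = -150*((-45 + 4*(-9)) - 103) = -150*((-45 - 36) - 103) = -150*(-81 - 103) = -150*(-184) = 27600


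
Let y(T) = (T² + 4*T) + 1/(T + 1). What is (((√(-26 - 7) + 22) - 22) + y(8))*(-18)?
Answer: -1730 - 18*I*√33 ≈ -1730.0 - 103.4*I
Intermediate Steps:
y(T) = T² + 1/(1 + T) + 4*T (y(T) = (T² + 4*T) + 1/(1 + T) = T² + 1/(1 + T) + 4*T)
(((√(-26 - 7) + 22) - 22) + y(8))*(-18) = (((√(-26 - 7) + 22) - 22) + (1 + 8³ + 4*8 + 5*8²)/(1 + 8))*(-18) = (((√(-33) + 22) - 22) + (1 + 512 + 32 + 5*64)/9)*(-18) = (((I*√33 + 22) - 22) + (1 + 512 + 32 + 320)/9)*(-18) = (((22 + I*√33) - 22) + (⅑)*865)*(-18) = (I*√33 + 865/9)*(-18) = (865/9 + I*√33)*(-18) = -1730 - 18*I*√33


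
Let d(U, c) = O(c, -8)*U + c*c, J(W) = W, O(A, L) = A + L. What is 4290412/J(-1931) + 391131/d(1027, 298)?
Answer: -552687959749/248863418 ≈ -2220.8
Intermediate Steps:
d(U, c) = c² + U*(-8 + c) (d(U, c) = (c - 8)*U + c*c = (-8 + c)*U + c² = U*(-8 + c) + c² = c² + U*(-8 + c))
4290412/J(-1931) + 391131/d(1027, 298) = 4290412/(-1931) + 391131/(298² + 1027*(-8 + 298)) = 4290412*(-1/1931) + 391131/(88804 + 1027*290) = -4290412/1931 + 391131/(88804 + 297830) = -4290412/1931 + 391131/386634 = -4290412/1931 + 391131*(1/386634) = -4290412/1931 + 130377/128878 = -552687959749/248863418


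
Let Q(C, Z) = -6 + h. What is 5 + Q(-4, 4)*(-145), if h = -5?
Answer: 1600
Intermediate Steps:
Q(C, Z) = -11 (Q(C, Z) = -6 - 5 = -11)
5 + Q(-4, 4)*(-145) = 5 - 11*(-145) = 5 + 1595 = 1600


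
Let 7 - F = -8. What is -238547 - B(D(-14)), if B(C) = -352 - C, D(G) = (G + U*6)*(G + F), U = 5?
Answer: -238179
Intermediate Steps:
F = 15 (F = 7 - 1*(-8) = 7 + 8 = 15)
D(G) = (15 + G)*(30 + G) (D(G) = (G + 5*6)*(G + 15) = (G + 30)*(15 + G) = (30 + G)*(15 + G) = (15 + G)*(30 + G))
-238547 - B(D(-14)) = -238547 - (-352 - (450 + (-14)² + 45*(-14))) = -238547 - (-352 - (450 + 196 - 630)) = -238547 - (-352 - 1*16) = -238547 - (-352 - 16) = -238547 - 1*(-368) = -238547 + 368 = -238179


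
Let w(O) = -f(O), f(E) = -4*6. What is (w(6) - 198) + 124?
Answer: -50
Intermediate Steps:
f(E) = -24
w(O) = 24 (w(O) = -1*(-24) = 24)
(w(6) - 198) + 124 = (24 - 198) + 124 = -174 + 124 = -50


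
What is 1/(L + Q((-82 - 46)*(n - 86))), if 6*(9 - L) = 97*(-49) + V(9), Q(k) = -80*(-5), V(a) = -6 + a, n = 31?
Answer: 3/3602 ≈ 0.00083287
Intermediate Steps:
Q(k) = 400
L = 2402/3 (L = 9 - (97*(-49) + (-6 + 9))/6 = 9 - (-4753 + 3)/6 = 9 - ⅙*(-4750) = 9 + 2375/3 = 2402/3 ≈ 800.67)
1/(L + Q((-82 - 46)*(n - 86))) = 1/(2402/3 + 400) = 1/(3602/3) = 3/3602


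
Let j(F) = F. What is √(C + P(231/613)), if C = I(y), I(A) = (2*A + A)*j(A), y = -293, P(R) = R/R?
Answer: 62*√67 ≈ 507.49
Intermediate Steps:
P(R) = 1
I(A) = 3*A² (I(A) = (2*A + A)*A = (3*A)*A = 3*A²)
C = 257547 (C = 3*(-293)² = 3*85849 = 257547)
√(C + P(231/613)) = √(257547 + 1) = √257548 = 62*√67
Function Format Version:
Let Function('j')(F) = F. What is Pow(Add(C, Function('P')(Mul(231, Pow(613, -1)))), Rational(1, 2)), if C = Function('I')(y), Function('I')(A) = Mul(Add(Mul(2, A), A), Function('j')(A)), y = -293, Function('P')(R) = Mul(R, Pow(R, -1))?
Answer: Mul(62, Pow(67, Rational(1, 2))) ≈ 507.49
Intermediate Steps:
Function('P')(R) = 1
Function('I')(A) = Mul(3, Pow(A, 2)) (Function('I')(A) = Mul(Add(Mul(2, A), A), A) = Mul(Mul(3, A), A) = Mul(3, Pow(A, 2)))
C = 257547 (C = Mul(3, Pow(-293, 2)) = Mul(3, 85849) = 257547)
Pow(Add(C, Function('P')(Mul(231, Pow(613, -1)))), Rational(1, 2)) = Pow(Add(257547, 1), Rational(1, 2)) = Pow(257548, Rational(1, 2)) = Mul(62, Pow(67, Rational(1, 2)))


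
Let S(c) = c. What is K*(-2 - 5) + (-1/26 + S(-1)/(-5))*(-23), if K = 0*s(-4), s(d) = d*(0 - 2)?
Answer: -483/130 ≈ -3.7154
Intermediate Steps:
s(d) = -2*d (s(d) = d*(-2) = -2*d)
K = 0 (K = 0*(-2*(-4)) = 0*8 = 0)
K*(-2 - 5) + (-1/26 + S(-1)/(-5))*(-23) = 0*(-2 - 5) + (-1/26 - 1/(-5))*(-23) = 0*(-7) + (-1*1/26 - 1*(-⅕))*(-23) = 0 + (-1/26 + ⅕)*(-23) = 0 + (21/130)*(-23) = 0 - 483/130 = -483/130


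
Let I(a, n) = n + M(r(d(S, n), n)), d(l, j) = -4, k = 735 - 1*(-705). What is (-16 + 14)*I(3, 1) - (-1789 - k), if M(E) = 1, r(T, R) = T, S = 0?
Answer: 3225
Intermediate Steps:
k = 1440 (k = 735 + 705 = 1440)
I(a, n) = 1 + n (I(a, n) = n + 1 = 1 + n)
(-16 + 14)*I(3, 1) - (-1789 - k) = (-16 + 14)*(1 + 1) - (-1789 - 1*1440) = -2*2 - (-1789 - 1440) = -4 - 1*(-3229) = -4 + 3229 = 3225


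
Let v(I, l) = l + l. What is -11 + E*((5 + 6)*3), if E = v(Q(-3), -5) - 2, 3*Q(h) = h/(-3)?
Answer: -407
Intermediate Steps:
Q(h) = -h/9 (Q(h) = (h/(-3))/3 = (h*(-1/3))/3 = (-h/3)/3 = -h/9)
v(I, l) = 2*l
E = -12 (E = 2*(-5) - 2 = -10 - 2 = -12)
-11 + E*((5 + 6)*3) = -11 - 12*(5 + 6)*3 = -11 - 132*3 = -11 - 12*33 = -11 - 396 = -407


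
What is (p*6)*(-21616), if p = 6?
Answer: -778176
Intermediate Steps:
(p*6)*(-21616) = (6*6)*(-21616) = 36*(-21616) = -778176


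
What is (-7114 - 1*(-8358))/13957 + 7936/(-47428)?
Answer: -12940580/165488149 ≈ -0.078196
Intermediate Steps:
(-7114 - 1*(-8358))/13957 + 7936/(-47428) = (-7114 + 8358)*(1/13957) + 7936*(-1/47428) = 1244*(1/13957) - 1984/11857 = 1244/13957 - 1984/11857 = -12940580/165488149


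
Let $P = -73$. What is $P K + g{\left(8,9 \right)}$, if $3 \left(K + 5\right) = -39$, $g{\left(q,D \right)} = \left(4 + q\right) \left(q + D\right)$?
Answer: $1518$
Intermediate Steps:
$g{\left(q,D \right)} = \left(4 + q\right) \left(D + q\right)$
$K = -18$ ($K = -5 + \frac{1}{3} \left(-39\right) = -5 - 13 = -18$)
$P K + g{\left(8,9 \right)} = \left(-73\right) \left(-18\right) + \left(8^{2} + 4 \cdot 9 + 4 \cdot 8 + 9 \cdot 8\right) = 1314 + \left(64 + 36 + 32 + 72\right) = 1314 + 204 = 1518$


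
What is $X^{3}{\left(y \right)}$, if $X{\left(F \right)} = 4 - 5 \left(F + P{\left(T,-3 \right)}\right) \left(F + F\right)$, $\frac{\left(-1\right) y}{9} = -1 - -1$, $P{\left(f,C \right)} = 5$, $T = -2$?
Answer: $64$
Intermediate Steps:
$y = 0$ ($y = - 9 \left(-1 - -1\right) = - 9 \left(-1 + 1\right) = \left(-9\right) 0 = 0$)
$X{\left(F \right)} = 4 - 10 F \left(5 + F\right)$ ($X{\left(F \right)} = 4 - 5 \left(F + 5\right) \left(F + F\right) = 4 - 5 \left(5 + F\right) 2 F = 4 - 5 \cdot 2 F \left(5 + F\right) = 4 - 10 F \left(5 + F\right)$)
$X^{3}{\left(y \right)} = \left(4 - 0 - 10 \cdot 0^{2}\right)^{3} = \left(4 + 0 - 0\right)^{3} = \left(4 + 0 + 0\right)^{3} = 4^{3} = 64$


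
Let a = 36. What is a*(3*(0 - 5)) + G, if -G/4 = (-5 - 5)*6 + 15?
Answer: -360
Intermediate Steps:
G = 180 (G = -4*((-5 - 5)*6 + 15) = -4*(-10*6 + 15) = -4*(-60 + 15) = -4*(-45) = 180)
a*(3*(0 - 5)) + G = 36*(3*(0 - 5)) + 180 = 36*(3*(-5)) + 180 = 36*(-15) + 180 = -540 + 180 = -360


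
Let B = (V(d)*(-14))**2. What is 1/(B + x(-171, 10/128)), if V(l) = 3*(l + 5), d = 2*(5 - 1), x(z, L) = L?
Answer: 64/19079429 ≈ 3.3544e-6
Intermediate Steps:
d = 8 (d = 2*4 = 8)
V(l) = 15 + 3*l (V(l) = 3*(5 + l) = 15 + 3*l)
B = 298116 (B = ((15 + 3*8)*(-14))**2 = ((15 + 24)*(-14))**2 = (39*(-14))**2 = (-546)**2 = 298116)
1/(B + x(-171, 10/128)) = 1/(298116 + 10/128) = 1/(298116 + 10*(1/128)) = 1/(298116 + 5/64) = 1/(19079429/64) = 64/19079429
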